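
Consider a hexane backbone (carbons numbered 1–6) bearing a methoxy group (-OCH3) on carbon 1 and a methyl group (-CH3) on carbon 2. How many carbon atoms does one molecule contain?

Atom tally by fragment:
  CH3OCH2 → C:2 H:5 O:1
  CH(CH3) → C:2 H:4
  CH2 → C:1 H:2
  CH2 → C:1 H:2
  CH2 → C:1 H:2
  CH3 → C:1 H:3
Element totals:
  C: 8
  H: 18
  O: 1

8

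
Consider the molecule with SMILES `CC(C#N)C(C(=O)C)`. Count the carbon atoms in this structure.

Atom tally by fragment:
  CH3 → C:1 H:3
  CH(CN) → C:2 H:1 N:1
  CH2COCH3 → C:3 H:5 O:1
Element totals:
  C: 6
  H: 9
  N: 1
  O: 1

6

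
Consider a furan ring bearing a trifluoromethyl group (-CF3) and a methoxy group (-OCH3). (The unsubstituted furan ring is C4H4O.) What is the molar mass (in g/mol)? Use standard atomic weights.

Atom tally by fragment:
  furan ring core → C:4 H:4 O:1
  (− 2 ring H displaced by substituents)
  + CF3 → C:1 F:3
  + OCH3 → C:1 H:3 O:1
Element totals:
  C: 6
  H: 5
  F: 3
  O: 2
Molecular formula: C6H5F3O2.
  M = 6(12.011) + 5(1.008) + 3(18.998) + 2(15.999)
    = 72.066 + 5.040 + 56.994 + 31.998 = 166.098

166.10 g/mol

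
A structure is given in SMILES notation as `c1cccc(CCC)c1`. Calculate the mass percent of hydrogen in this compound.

Atom tally by fragment:
  benzene ring core → C:6 H:6
  (− 1 ring H displaced by substituents)
  + CH2CH2CH3 → C:3 H:7
Element totals:
  C: 9
  H: 12
Molecular formula: C9H12.
Molar mass = 120.195 g/mol.
Mass from H: 12 × 1.008 = 12.096 g/mol.
%H = 12.096 / 120.195 × 100 = 10.06%.

10.06%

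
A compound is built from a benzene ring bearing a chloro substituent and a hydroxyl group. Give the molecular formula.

Atom tally by fragment:
  benzene ring core → C:6 H:6
  (− 2 ring H displaced by substituents)
  + Cl → Cl:1
  + OH → O:1 H:1
Element totals:
  C: 6
  H: 5
  Cl: 1
  O: 1

C6H5ClO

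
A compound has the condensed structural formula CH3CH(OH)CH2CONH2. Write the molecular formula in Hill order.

Atom tally by fragment:
  CH3 → C:1 H:3
  CH(OH) → C:1 H:2 O:1
  CH2CONH2 → C:2 H:4 O:1 N:1
Element totals:
  C: 4
  H: 9
  N: 1
  O: 2

C4H9NO2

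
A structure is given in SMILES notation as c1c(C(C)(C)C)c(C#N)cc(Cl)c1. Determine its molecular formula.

Atom tally by fragment:
  benzene ring core → C:6 H:6
  (− 3 ring H displaced by substituents)
  + C(CH3)3 → C:4 H:9
  + CN → C:1 N:1
  + Cl → Cl:1
Element totals:
  C: 11
  H: 12
  Cl: 1
  N: 1

C11H12ClN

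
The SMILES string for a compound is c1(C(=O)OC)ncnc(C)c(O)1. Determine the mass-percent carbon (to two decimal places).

Atom tally by fragment:
  pyrimidine ring core → C:4 H:4 N:2
  (− 3 ring H displaced by substituents)
  + COOCH3 → C:2 H:3 O:2
  + CH3 → C:1 H:3
  + OH → O:1 H:1
Element totals:
  C: 7
  H: 8
  N: 2
  O: 3
Molecular formula: C7H8N2O3.
Molar mass = 168.152 g/mol.
Mass from C: 7 × 12.011 = 84.077 g/mol.
%C = 84.077 / 168.152 × 100 = 50.00%.

50.00%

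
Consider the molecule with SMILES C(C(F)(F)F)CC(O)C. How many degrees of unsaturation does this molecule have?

0

Atom tally by fragment:
  F3CCH2 → C:2 H:2 F:3
  CH2 → C:1 H:2
  CH(OH) → C:1 H:2 O:1
  CH3 → C:1 H:3
Element totals:
  C: 5
  H: 9
  F: 3
  O: 1
Molecular formula: C5H9F3O.
DoU = (2C + 2 + N − H − X) / 2 = (2·5 + 2 + 0 − 9 − 3) / 2 = 0.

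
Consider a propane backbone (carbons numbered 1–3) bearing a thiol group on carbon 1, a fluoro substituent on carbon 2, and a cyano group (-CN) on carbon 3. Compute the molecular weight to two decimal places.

Atom tally by fragment:
  HSCH2 → C:1 H:3 S:1
  CH(F) → C:1 H:1 F:1
  CH2CN → C:2 H:2 N:1
Element totals:
  C: 4
  H: 6
  F: 1
  N: 1
  S: 1
Molecular formula: C4H6FNS.
  M = 4(12.011) + 6(1.008) + 18.998 + 14.007 + 32.06
    = 48.044 + 6.048 + 18.998 + 14.007 + 32.060 = 119.157

119.16 g/mol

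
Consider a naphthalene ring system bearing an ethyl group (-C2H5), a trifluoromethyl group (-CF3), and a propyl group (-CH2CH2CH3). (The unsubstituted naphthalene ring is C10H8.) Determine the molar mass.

Atom tally by fragment:
  naphthalene ring system core → C:10 H:8
  (− 3 ring H displaced by substituents)
  + C2H5 → C:2 H:5
  + CF3 → C:1 F:3
  + CH2CH2CH3 → C:3 H:7
Element totals:
  C: 16
  H: 17
  F: 3
Molecular formula: C16H17F3.
  M = 16(12.011) + 17(1.008) + 3(18.998)
    = 192.176 + 17.136 + 56.994 = 266.306

266.31 g/mol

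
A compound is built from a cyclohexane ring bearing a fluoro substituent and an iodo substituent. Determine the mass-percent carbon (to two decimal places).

Atom tally by fragment:
  cyclohexane ring core → C:6 H:12
  (− 2 ring H displaced by substituents)
  + F → F:1
  + I → I:1
Element totals:
  C: 6
  H: 10
  F: 1
  I: 1
Molecular formula: C6H10FI.
Molar mass = 228.048 g/mol.
Mass from C: 6 × 12.011 = 72.066 g/mol.
%C = 72.066 / 228.048 × 100 = 31.60%.

31.60%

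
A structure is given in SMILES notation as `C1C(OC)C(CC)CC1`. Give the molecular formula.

Atom tally by fragment:
  cyclopentane ring core → C:5 H:10
  (− 2 ring H displaced by substituents)
  + OCH3 → C:1 H:3 O:1
  + C2H5 → C:2 H:5
Element totals:
  C: 8
  H: 16
  O: 1

C8H16O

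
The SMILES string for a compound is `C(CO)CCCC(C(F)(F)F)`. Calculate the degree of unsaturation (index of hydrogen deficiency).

0

Atom tally by fragment:
  HOCH2CH2 → C:2 H:5 O:1
  CH2 → C:1 H:2
  CH2 → C:1 H:2
  CH2 → C:1 H:2
  CH2CF3 → C:2 H:2 F:3
Element totals:
  C: 7
  H: 13
  F: 3
  O: 1
Molecular formula: C7H13F3O.
DoU = (2C + 2 + N − H − X) / 2 = (2·7 + 2 + 0 − 13 − 3) / 2 = 0.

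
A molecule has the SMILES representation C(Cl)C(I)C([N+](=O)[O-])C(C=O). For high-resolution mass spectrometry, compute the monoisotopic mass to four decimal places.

Atom tally by fragment:
  ClCH2 → C:1 H:2 Cl:1
  CH(I) → C:1 H:1 I:1
  CH(NO2) → C:1 H:1 N:1 O:2
  CH2CHO → C:2 H:3 O:1
Element totals:
  C: 5
  H: 7
  Cl: 1
  I: 1
  N: 1
  O: 3
Molecular formula: C5H7ClINO3.
  M = 5(12.0) + 7(1.007825) + 34.968853 + 126.904472 + 14.003074 + 3(15.994915)
    = 60.000000 + 7.054775 + 34.968853 + 126.904472 + 14.003074 + 47.984745 = 290.915919

290.9159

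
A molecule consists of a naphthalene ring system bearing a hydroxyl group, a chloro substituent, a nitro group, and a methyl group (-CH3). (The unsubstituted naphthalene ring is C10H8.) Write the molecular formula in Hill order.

C11H8ClNO3

Atom tally by fragment:
  naphthalene ring system core → C:10 H:8
  (− 4 ring H displaced by substituents)
  + OH → O:1 H:1
  + Cl → Cl:1
  + NO2 → N:1 O:2
  + CH3 → C:1 H:3
Element totals:
  C: 11
  H: 8
  Cl: 1
  N: 1
  O: 3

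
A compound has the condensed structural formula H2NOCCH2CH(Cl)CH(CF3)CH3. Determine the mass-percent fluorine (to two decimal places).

Element totals:
  C: 6
  H: 9
  Cl: 1
  F: 3
  N: 1
  O: 1
Molecular formula: C6H9ClF3NO.
Molar mass = 203.588 g/mol.
Mass from F: 3 × 18.998 = 56.994 g/mol.
%F = 56.994 / 203.588 × 100 = 27.99%.

27.99%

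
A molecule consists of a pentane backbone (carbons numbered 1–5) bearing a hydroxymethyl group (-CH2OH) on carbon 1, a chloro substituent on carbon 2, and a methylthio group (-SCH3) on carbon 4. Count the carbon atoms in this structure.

7

Atom tally by fragment:
  HOCH2CH2 → C:2 H:5 O:1
  CH(Cl) → C:1 H:1 Cl:1
  CH2 → C:1 H:2
  CH(SCH3) → C:2 H:4 S:1
  CH3 → C:1 H:3
Element totals:
  C: 7
  H: 15
  Cl: 1
  O: 1
  S: 1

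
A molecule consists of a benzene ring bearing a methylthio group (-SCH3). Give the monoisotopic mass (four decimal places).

124.0347

Atom tally by fragment:
  benzene ring core → C:6 H:6
  (− 1 ring H displaced by substituents)
  + SCH3 → C:1 H:3 S:1
Element totals:
  C: 7
  H: 8
  S: 1
Molecular formula: C7H8S.
  M = 7(12.0) + 8(1.007825) + 31.972071
    = 84.000000 + 8.062600 + 31.972071 = 124.034671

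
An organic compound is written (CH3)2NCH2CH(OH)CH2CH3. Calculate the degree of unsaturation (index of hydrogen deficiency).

0

Atom tally by fragment:
  (CH3)2NCH2 → C:3 H:8 N:1
  CH(OH) → C:1 H:2 O:1
  CH2 → C:1 H:2
  CH3 → C:1 H:3
Element totals:
  C: 6
  H: 15
  N: 1
  O: 1
Molecular formula: C6H15NO.
DoU = (2C + 2 + N − H − X) / 2 = (2·6 + 2 + 1 − 15 − 0) / 2 = 0.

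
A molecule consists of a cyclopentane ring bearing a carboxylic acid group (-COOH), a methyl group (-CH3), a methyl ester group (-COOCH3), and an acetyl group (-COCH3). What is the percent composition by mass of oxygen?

Atom tally by fragment:
  cyclopentane ring core → C:5 H:10
  (− 4 ring H displaced by substituents)
  + COOH → C:1 H:1 O:2
  + CH3 → C:1 H:3
  + COOCH3 → C:2 H:3 O:2
  + COCH3 → C:2 H:3 O:1
Element totals:
  C: 11
  H: 16
  O: 5
Molecular formula: C11H16O5.
Molar mass = 228.244 g/mol.
Mass from O: 5 × 15.999 = 79.995 g/mol.
%O = 79.995 / 228.244 × 100 = 35.05%.

35.05%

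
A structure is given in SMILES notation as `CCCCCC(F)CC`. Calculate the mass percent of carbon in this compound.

72.67%

Atom tally by fragment:
  CH3 → C:1 H:3
  CH2 → C:1 H:2
  CH2 → C:1 H:2
  CH2 → C:1 H:2
  CH2 → C:1 H:2
  CH(F) → C:1 H:1 F:1
  CH2 → C:1 H:2
  CH3 → C:1 H:3
Element totals:
  C: 8
  H: 17
  F: 1
Molecular formula: C8H17F.
Molar mass = 132.222 g/mol.
Mass from C: 8 × 12.011 = 96.088 g/mol.
%C = 96.088 / 132.222 × 100 = 72.67%.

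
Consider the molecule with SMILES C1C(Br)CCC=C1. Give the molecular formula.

C6H9Br

Atom tally by fragment:
  cyclohexene ring core → C:6 H:10
  (− 1 ring H displaced by substituents)
  + Br → Br:1
Element totals:
  C: 6
  H: 9
  Br: 1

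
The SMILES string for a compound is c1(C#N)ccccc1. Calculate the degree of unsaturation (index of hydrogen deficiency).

Atom tally by fragment:
  benzene ring core → C:6 H:6
  (− 1 ring H displaced by substituents)
  + CN → C:1 N:1
Element totals:
  C: 7
  H: 5
  N: 1
Molecular formula: C7H5N.
DoU = (2C + 2 + N − H − X) / 2 = (2·7 + 2 + 1 − 5 − 0) / 2 = 6.

6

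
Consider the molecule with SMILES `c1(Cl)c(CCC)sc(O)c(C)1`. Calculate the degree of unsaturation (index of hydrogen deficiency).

Atom tally by fragment:
  thiophene ring core → C:4 H:4 S:1
  (− 4 ring H displaced by substituents)
  + Cl → Cl:1
  + CH2CH2CH3 → C:3 H:7
  + OH → O:1 H:1
  + CH3 → C:1 H:3
Element totals:
  C: 8
  H: 11
  Cl: 1
  O: 1
  S: 1
Molecular formula: C8H11ClOS.
DoU = (2C + 2 + N − H − X) / 2 = (2·8 + 2 + 0 − 11 − 1) / 2 = 3.

3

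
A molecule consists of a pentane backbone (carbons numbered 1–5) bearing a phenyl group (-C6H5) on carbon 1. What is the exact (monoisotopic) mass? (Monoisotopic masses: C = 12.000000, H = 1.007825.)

148.1252

Atom tally by fragment:
  C6H5CH2 → C:7 H:7
  CH2 → C:1 H:2
  CH2 → C:1 H:2
  CH2 → C:1 H:2
  CH3 → C:1 H:3
Element totals:
  C: 11
  H: 16
Molecular formula: C11H16.
  M = 11(12.0) + 16(1.007825)
    = 132.000000 + 16.125200 = 148.125200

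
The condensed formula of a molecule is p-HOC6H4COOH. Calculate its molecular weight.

138.12 g/mol

Element totals:
  C: 7
  H: 6
  O: 3
Molecular formula: C7H6O3.
  M = 7(12.011) + 6(1.008) + 3(15.999)
    = 84.077 + 6.048 + 47.997 = 138.122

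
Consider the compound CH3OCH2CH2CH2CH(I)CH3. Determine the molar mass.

228.07 g/mol

Element totals:
  C: 6
  H: 13
  I: 1
  O: 1
Molecular formula: C6H13IO.
  M = 6(12.011) + 13(1.008) + 126.904 + 15.999
    = 72.066 + 13.104 + 126.904 + 15.999 = 228.073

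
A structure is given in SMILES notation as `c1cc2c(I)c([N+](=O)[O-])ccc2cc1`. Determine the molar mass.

299.07 g/mol

Atom tally by fragment:
  naphthalene ring system core → C:10 H:8
  (− 2 ring H displaced by substituents)
  + I → I:1
  + NO2 → N:1 O:2
Element totals:
  C: 10
  H: 6
  I: 1
  N: 1
  O: 2
Molecular formula: C10H6INO2.
  M = 10(12.011) + 6(1.008) + 126.904 + 14.007 + 2(15.999)
    = 120.110 + 6.048 + 126.904 + 14.007 + 31.998 = 299.067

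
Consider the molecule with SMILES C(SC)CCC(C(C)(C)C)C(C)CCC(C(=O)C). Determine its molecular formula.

Atom tally by fragment:
  CH3SCH2 → C:2 H:5 S:1
  CH2 → C:1 H:2
  CH2 → C:1 H:2
  CH(C(CH3)3) → C:5 H:10
  CH(CH3) → C:2 H:4
  CH2 → C:1 H:2
  CH2 → C:1 H:2
  CH2COCH3 → C:3 H:5 O:1
Element totals:
  C: 16
  H: 32
  O: 1
  S: 1

C16H32OS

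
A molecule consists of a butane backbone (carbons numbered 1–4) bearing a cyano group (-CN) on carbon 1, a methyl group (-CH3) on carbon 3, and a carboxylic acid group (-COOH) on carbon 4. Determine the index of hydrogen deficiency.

3

Atom tally by fragment:
  NCCH2 → C:2 H:2 N:1
  CH2 → C:1 H:2
  CH(CH3) → C:2 H:4
  CH2COOH → C:2 H:3 O:2
Element totals:
  C: 7
  H: 11
  N: 1
  O: 2
Molecular formula: C7H11NO2.
DoU = (2C + 2 + N − H − X) / 2 = (2·7 + 2 + 1 − 11 − 0) / 2 = 3.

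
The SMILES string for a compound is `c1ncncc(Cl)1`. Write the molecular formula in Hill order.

C4H3ClN2

Atom tally by fragment:
  pyrimidine ring core → C:4 H:4 N:2
  (− 1 ring H displaced by substituents)
  + Cl → Cl:1
Element totals:
  C: 4
  H: 3
  Cl: 1
  N: 2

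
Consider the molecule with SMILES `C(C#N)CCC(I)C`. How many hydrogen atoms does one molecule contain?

Atom tally by fragment:
  NCCH2 → C:2 H:2 N:1
  CH2 → C:1 H:2
  CH2 → C:1 H:2
  CH(I) → C:1 H:1 I:1
  CH3 → C:1 H:3
Element totals:
  C: 6
  H: 10
  I: 1
  N: 1

10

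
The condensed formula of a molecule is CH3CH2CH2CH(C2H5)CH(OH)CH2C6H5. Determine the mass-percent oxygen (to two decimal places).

7.75%

Atom tally by fragment:
  CH3 → C:1 H:3
  CH2 → C:1 H:2
  CH2 → C:1 H:2
  CH(C2H5) → C:3 H:6
  CH(OH) → C:1 H:2 O:1
  CH2C6H5 → C:7 H:7
Element totals:
  C: 14
  H: 22
  O: 1
Molecular formula: C14H22O.
Molar mass = 206.329 g/mol.
Mass from O: 1 × 15.999 = 15.999 g/mol.
%O = 15.999 / 206.329 × 100 = 7.75%.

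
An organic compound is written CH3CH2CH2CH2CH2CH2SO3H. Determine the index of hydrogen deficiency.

Element totals:
  C: 6
  H: 14
  O: 3
  S: 1
Molecular formula: C6H14O3S.
DoU = (2C + 2 + N − H − X) / 2 = (2·6 + 2 + 0 − 14 − 0) / 2 = 0.

0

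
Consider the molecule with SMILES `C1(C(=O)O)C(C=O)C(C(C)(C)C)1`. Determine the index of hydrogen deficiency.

3

Atom tally by fragment:
  cyclopropane ring core → C:3 H:6
  (− 3 ring H displaced by substituents)
  + COOH → C:1 H:1 O:2
  + CHO → C:1 H:1 O:1
  + C(CH3)3 → C:4 H:9
Element totals:
  C: 9
  H: 14
  O: 3
Molecular formula: C9H14O3.
DoU = (2C + 2 + N − H − X) / 2 = (2·9 + 2 + 0 − 14 − 0) / 2 = 3.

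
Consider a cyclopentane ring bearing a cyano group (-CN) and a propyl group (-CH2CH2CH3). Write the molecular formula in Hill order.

C9H15N

Atom tally by fragment:
  cyclopentane ring core → C:5 H:10
  (− 2 ring H displaced by substituents)
  + CN → C:1 N:1
  + CH2CH2CH3 → C:3 H:7
Element totals:
  C: 9
  H: 15
  N: 1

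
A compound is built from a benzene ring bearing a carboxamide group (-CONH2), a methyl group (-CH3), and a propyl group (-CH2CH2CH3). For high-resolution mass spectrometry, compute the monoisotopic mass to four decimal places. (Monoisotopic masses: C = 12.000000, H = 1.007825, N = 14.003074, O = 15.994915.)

177.1154

Atom tally by fragment:
  benzene ring core → C:6 H:6
  (− 3 ring H displaced by substituents)
  + CONH2 → C:1 H:2 O:1 N:1
  + CH3 → C:1 H:3
  + CH2CH2CH3 → C:3 H:7
Element totals:
  C: 11
  H: 15
  N: 1
  O: 1
Molecular formula: C11H15NO.
  M = 11(12.0) + 15(1.007825) + 14.003074 + 15.994915
    = 132.000000 + 15.117375 + 14.003074 + 15.994915 = 177.115364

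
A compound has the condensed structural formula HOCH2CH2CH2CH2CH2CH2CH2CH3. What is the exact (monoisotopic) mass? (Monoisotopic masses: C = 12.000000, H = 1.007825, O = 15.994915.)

130.1358

Element totals:
  C: 8
  H: 18
  O: 1
Molecular formula: C8H18O.
  M = 8(12.0) + 18(1.007825) + 15.994915
    = 96.000000 + 18.140850 + 15.994915 = 130.135765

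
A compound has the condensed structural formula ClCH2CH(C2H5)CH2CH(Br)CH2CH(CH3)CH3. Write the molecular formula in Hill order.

C10H20BrCl

Atom tally by fragment:
  ClCH2 → C:1 H:2 Cl:1
  CH(C2H5) → C:3 H:6
  CH2 → C:1 H:2
  CH(Br) → C:1 H:1 Br:1
  CH2 → C:1 H:2
  CH(CH3) → C:2 H:4
  CH3 → C:1 H:3
Element totals:
  C: 10
  H: 20
  Br: 1
  Cl: 1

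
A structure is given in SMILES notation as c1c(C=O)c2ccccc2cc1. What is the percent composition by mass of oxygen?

Atom tally by fragment:
  naphthalene ring system core → C:10 H:8
  (− 1 ring H displaced by substituents)
  + CHO → C:1 H:1 O:1
Element totals:
  C: 11
  H: 8
  O: 1
Molecular formula: C11H8O.
Molar mass = 156.184 g/mol.
Mass from O: 1 × 15.999 = 15.999 g/mol.
%O = 15.999 / 156.184 × 100 = 10.24%.

10.24%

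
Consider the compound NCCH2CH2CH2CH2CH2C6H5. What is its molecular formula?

Atom tally by fragment:
  NCCH2 → C:2 H:2 N:1
  CH2 → C:1 H:2
  CH2 → C:1 H:2
  CH2 → C:1 H:2
  CH2C6H5 → C:7 H:7
Element totals:
  C: 12
  H: 15
  N: 1

C12H15N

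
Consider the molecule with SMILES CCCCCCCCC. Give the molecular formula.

Atom tally by fragment:
  CH3 → C:1 H:3
  CH2 → C:1 H:2
  CH2 → C:1 H:2
  CH2 → C:1 H:2
  CH2 → C:1 H:2
  CH2 → C:1 H:2
  CH2 → C:1 H:2
  CH2 → C:1 H:2
  CH3 → C:1 H:3
Element totals:
  C: 9
  H: 20

C9H20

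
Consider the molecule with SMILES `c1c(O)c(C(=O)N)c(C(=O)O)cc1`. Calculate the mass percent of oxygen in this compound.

35.33%

Atom tally by fragment:
  benzene ring core → C:6 H:6
  (− 3 ring H displaced by substituents)
  + OH → O:1 H:1
  + CONH2 → C:1 H:2 O:1 N:1
  + COOH → C:1 H:1 O:2
Element totals:
  C: 8
  H: 7
  N: 1
  O: 4
Molecular formula: C8H7NO4.
Molar mass = 181.147 g/mol.
Mass from O: 4 × 15.999 = 63.996 g/mol.
%O = 63.996 / 181.147 × 100 = 35.33%.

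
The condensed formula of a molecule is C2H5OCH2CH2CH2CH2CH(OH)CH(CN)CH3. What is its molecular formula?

Element totals:
  C: 10
  H: 19
  N: 1
  O: 2

C10H19NO2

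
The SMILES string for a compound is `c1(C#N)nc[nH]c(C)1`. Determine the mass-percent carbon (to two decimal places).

Atom tally by fragment:
  imidazole ring core → C:3 H:4 N:2
  (− 2 ring H displaced by substituents)
  + CN → C:1 N:1
  + CH3 → C:1 H:3
Element totals:
  C: 5
  H: 5
  N: 3
Molecular formula: C5H5N3.
Molar mass = 107.116 g/mol.
Mass from C: 5 × 12.011 = 60.055 g/mol.
%C = 60.055 / 107.116 × 100 = 56.07%.

56.07%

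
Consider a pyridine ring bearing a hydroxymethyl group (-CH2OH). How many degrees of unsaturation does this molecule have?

Atom tally by fragment:
  pyridine ring core → C:5 H:5 N:1
  (− 1 ring H displaced by substituents)
  + CH2OH → C:1 H:3 O:1
Element totals:
  C: 6
  H: 7
  N: 1
  O: 1
Molecular formula: C6H7NO.
DoU = (2C + 2 + N − H − X) / 2 = (2·6 + 2 + 1 − 7 − 0) / 2 = 4.

4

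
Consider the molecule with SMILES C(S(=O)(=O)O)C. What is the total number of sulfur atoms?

Atom tally by fragment:
  HO3SCH2 → C:1 H:3 S:1 O:3
  CH3 → C:1 H:3
Element totals:
  C: 2
  H: 6
  O: 3
  S: 1

1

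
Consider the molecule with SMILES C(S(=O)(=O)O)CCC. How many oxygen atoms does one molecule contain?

3

Atom tally by fragment:
  HO3SCH2 → C:1 H:3 S:1 O:3
  CH2 → C:1 H:2
  CH2 → C:1 H:2
  CH3 → C:1 H:3
Element totals:
  C: 4
  H: 10
  O: 3
  S: 1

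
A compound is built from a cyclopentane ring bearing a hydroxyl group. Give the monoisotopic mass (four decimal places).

86.0732

Atom tally by fragment:
  cyclopentane ring core → C:5 H:10
  (− 1 ring H displaced by substituents)
  + OH → O:1 H:1
Element totals:
  C: 5
  H: 10
  O: 1
Molecular formula: C5H10O.
  M = 5(12.0) + 10(1.007825) + 15.994915
    = 60.000000 + 10.078250 + 15.994915 = 86.073165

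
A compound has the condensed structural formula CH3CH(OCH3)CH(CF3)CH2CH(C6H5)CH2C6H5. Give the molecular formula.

Element totals:
  C: 20
  H: 23
  F: 3
  O: 1

C20H23F3O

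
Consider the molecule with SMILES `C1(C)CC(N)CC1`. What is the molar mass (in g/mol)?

99.18 g/mol

Atom tally by fragment:
  cyclopentane ring core → C:5 H:10
  (− 2 ring H displaced by substituents)
  + CH3 → C:1 H:3
  + NH2 → N:1 H:2
Element totals:
  C: 6
  H: 13
  N: 1
Molecular formula: C6H13N.
  M = 6(12.011) + 13(1.008) + 14.007
    = 72.066 + 13.104 + 14.007 = 99.177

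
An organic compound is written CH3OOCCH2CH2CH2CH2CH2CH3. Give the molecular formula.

C8H16O2

Element totals:
  C: 8
  H: 16
  O: 2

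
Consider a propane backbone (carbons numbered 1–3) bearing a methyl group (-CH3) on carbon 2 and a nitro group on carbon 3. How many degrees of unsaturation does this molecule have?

1

Atom tally by fragment:
  CH3 → C:1 H:3
  CH(CH3) → C:2 H:4
  CH2NO2 → C:1 H:2 N:1 O:2
Element totals:
  C: 4
  H: 9
  N: 1
  O: 2
Molecular formula: C4H9NO2.
DoU = (2C + 2 + N − H − X) / 2 = (2·4 + 2 + 1 − 9 − 0) / 2 = 1.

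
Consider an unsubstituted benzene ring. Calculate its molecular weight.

Atom tally by fragment:
  benzene ring core → C:6 H:6
Element totals:
  C: 6
  H: 6
Molecular formula: C6H6.
  M = 6(12.011) + 6(1.008)
    = 72.066 + 6.048 = 78.114

78.11 g/mol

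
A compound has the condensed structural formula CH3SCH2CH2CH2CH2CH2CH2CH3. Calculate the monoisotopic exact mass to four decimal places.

Element totals:
  C: 8
  H: 18
  S: 1
Molecular formula: C8H18S.
  M = 8(12.0) + 18(1.007825) + 31.972071
    = 96.000000 + 18.140850 + 31.972071 = 146.112921

146.1129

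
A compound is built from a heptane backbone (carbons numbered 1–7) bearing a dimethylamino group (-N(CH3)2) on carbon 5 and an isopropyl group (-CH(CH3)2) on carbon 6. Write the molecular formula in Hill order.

Atom tally by fragment:
  CH3 → C:1 H:3
  CH2 → C:1 H:2
  CH2 → C:1 H:2
  CH2 → C:1 H:2
  CH(N(CH3)2) → C:3 H:7 N:1
  CH(CH(CH3)2) → C:4 H:8
  CH3 → C:1 H:3
Element totals:
  C: 12
  H: 27
  N: 1

C12H27N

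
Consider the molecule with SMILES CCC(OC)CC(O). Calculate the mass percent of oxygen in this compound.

Atom tally by fragment:
  CH3 → C:1 H:3
  CH2 → C:1 H:2
  CH(OCH3) → C:2 H:4 O:1
  CH2 → C:1 H:2
  CH2OH → C:1 H:3 O:1
Element totals:
  C: 6
  H: 14
  O: 2
Molecular formula: C6H14O2.
Molar mass = 118.176 g/mol.
Mass from O: 2 × 15.999 = 31.998 g/mol.
%O = 31.998 / 118.176 × 100 = 27.08%.

27.08%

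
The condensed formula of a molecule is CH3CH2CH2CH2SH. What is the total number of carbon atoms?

4

Atom tally by fragment:
  CH3 → C:1 H:3
  CH2 → C:1 H:2
  CH2 → C:1 H:2
  CH2SH → C:1 H:3 S:1
Element totals:
  C: 4
  H: 10
  S: 1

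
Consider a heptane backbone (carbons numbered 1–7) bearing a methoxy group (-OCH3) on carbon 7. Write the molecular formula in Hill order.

Atom tally by fragment:
  CH3 → C:1 H:3
  CH2 → C:1 H:2
  CH2 → C:1 H:2
  CH2 → C:1 H:2
  CH2 → C:1 H:2
  CH2 → C:1 H:2
  CH2OCH3 → C:2 H:5 O:1
Element totals:
  C: 8
  H: 18
  O: 1

C8H18O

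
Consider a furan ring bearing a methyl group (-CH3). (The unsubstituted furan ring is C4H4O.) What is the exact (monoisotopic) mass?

Atom tally by fragment:
  furan ring core → C:4 H:4 O:1
  (− 1 ring H displaced by substituents)
  + CH3 → C:1 H:3
Element totals:
  C: 5
  H: 6
  O: 1
Molecular formula: C5H6O.
  M = 5(12.0) + 6(1.007825) + 15.994915
    = 60.000000 + 6.046950 + 15.994915 = 82.041865

82.0419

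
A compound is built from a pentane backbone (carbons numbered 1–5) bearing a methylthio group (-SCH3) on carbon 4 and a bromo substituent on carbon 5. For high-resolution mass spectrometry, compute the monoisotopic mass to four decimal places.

Atom tally by fragment:
  CH3 → C:1 H:3
  CH2 → C:1 H:2
  CH2 → C:1 H:2
  CH(SCH3) → C:2 H:4 S:1
  CH2Br → C:1 H:2 Br:1
Element totals:
  C: 6
  H: 13
  Br: 1
  S: 1
Molecular formula: C6H13BrS.
  M = 6(12.0) + 13(1.007825) + 78.918338 + 31.972071
    = 72.000000 + 13.101725 + 78.918338 + 31.972071 = 195.992134

195.9921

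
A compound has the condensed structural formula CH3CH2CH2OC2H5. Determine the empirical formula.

C5H12O

Atom tally by fragment:
  CH3 → C:1 H:3
  CH2 → C:1 H:2
  CH2OC2H5 → C:3 H:7 O:1
Element totals:
  C: 5
  H: 12
  O: 1
Molecular formula: C5H12O.
gcd of subscripts (5, 12, 1) = 1, so the empirical formula equals the molecular formula.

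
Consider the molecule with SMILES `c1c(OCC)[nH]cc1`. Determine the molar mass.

Atom tally by fragment:
  pyrrole ring core → C:4 H:5 N:1
  (− 1 ring H displaced by substituents)
  + OC2H5 → C:2 H:5 O:1
Element totals:
  C: 6
  H: 9
  N: 1
  O: 1
Molecular formula: C6H9NO.
  M = 6(12.011) + 9(1.008) + 14.007 + 15.999
    = 72.066 + 9.072 + 14.007 + 15.999 = 111.144

111.14 g/mol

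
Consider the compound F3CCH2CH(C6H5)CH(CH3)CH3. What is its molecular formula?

Element totals:
  C: 12
  H: 15
  F: 3

C12H15F3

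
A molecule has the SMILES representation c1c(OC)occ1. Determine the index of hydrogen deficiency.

3

Atom tally by fragment:
  furan ring core → C:4 H:4 O:1
  (− 1 ring H displaced by substituents)
  + OCH3 → C:1 H:3 O:1
Element totals:
  C: 5
  H: 6
  O: 2
Molecular formula: C5H6O2.
DoU = (2C + 2 + N − H − X) / 2 = (2·5 + 2 + 0 − 6 − 0) / 2 = 3.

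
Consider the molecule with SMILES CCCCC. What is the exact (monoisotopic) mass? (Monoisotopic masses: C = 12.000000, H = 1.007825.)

72.0939

Atom tally by fragment:
  CH3 → C:1 H:3
  CH2 → C:1 H:2
  CH2 → C:1 H:2
  CH2 → C:1 H:2
  CH3 → C:1 H:3
Element totals:
  C: 5
  H: 12
Molecular formula: C5H12.
  M = 5(12.0) + 12(1.007825)
    = 60.000000 + 12.093900 = 72.093900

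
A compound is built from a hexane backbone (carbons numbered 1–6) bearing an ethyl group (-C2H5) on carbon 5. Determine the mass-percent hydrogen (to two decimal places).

15.88%

Atom tally by fragment:
  CH3 → C:1 H:3
  CH2 → C:1 H:2
  CH2 → C:1 H:2
  CH2 → C:1 H:2
  CH(C2H5) → C:3 H:6
  CH3 → C:1 H:3
Element totals:
  C: 8
  H: 18
Molecular formula: C8H18.
Molar mass = 114.232 g/mol.
Mass from H: 18 × 1.008 = 18.144 g/mol.
%H = 18.144 / 114.232 × 100 = 15.88%.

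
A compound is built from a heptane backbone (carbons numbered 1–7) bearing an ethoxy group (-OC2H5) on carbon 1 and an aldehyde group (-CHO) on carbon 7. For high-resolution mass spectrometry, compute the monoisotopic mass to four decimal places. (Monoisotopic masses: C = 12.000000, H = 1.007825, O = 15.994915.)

172.1463

Atom tally by fragment:
  C2H5OCH2 → C:3 H:7 O:1
  CH2 → C:1 H:2
  CH2 → C:1 H:2
  CH2 → C:1 H:2
  CH2 → C:1 H:2
  CH2 → C:1 H:2
  CH2CHO → C:2 H:3 O:1
Element totals:
  C: 10
  H: 20
  O: 2
Molecular formula: C10H20O2.
  M = 10(12.0) + 20(1.007825) + 2(15.994915)
    = 120.000000 + 20.156500 + 31.989830 = 172.146330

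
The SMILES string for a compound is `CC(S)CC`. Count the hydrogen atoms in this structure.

10

Atom tally by fragment:
  CH3 → C:1 H:3
  CH(SH) → C:1 H:2 S:1
  CH2 → C:1 H:2
  CH3 → C:1 H:3
Element totals:
  C: 4
  H: 10
  S: 1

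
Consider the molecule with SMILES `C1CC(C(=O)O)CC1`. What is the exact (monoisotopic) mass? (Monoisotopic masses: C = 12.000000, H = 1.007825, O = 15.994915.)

Atom tally by fragment:
  cyclopentane ring core → C:5 H:10
  (− 1 ring H displaced by substituents)
  + COOH → C:1 H:1 O:2
Element totals:
  C: 6
  H: 10
  O: 2
Molecular formula: C6H10O2.
  M = 6(12.0) + 10(1.007825) + 2(15.994915)
    = 72.000000 + 10.078250 + 31.989830 = 114.068080

114.0681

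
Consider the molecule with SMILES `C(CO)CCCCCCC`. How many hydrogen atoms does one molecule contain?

Atom tally by fragment:
  HOCH2CH2 → C:2 H:5 O:1
  CH2 → C:1 H:2
  CH2 → C:1 H:2
  CH2 → C:1 H:2
  CH2 → C:1 H:2
  CH2 → C:1 H:2
  CH2 → C:1 H:2
  CH3 → C:1 H:3
Element totals:
  C: 9
  H: 20
  O: 1

20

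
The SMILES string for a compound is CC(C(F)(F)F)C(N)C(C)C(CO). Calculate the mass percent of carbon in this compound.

48.23%

Atom tally by fragment:
  CH3 → C:1 H:3
  CH(CF3) → C:2 H:1 F:3
  CH(NH2) → C:1 H:3 N:1
  CH(CH3) → C:2 H:4
  CH2CH2OH → C:2 H:5 O:1
Element totals:
  C: 8
  H: 16
  F: 3
  N: 1
  O: 1
Molecular formula: C8H16F3NO.
Molar mass = 199.216 g/mol.
Mass from C: 8 × 12.011 = 96.088 g/mol.
%C = 96.088 / 199.216 × 100 = 48.23%.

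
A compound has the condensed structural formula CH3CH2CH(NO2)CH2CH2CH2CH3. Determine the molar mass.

Element totals:
  C: 7
  H: 15
  N: 1
  O: 2
Molecular formula: C7H15NO2.
  M = 7(12.011) + 15(1.008) + 14.007 + 2(15.999)
    = 84.077 + 15.120 + 14.007 + 31.998 = 145.202

145.20 g/mol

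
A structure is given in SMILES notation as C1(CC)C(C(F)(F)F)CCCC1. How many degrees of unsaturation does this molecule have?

1

Atom tally by fragment:
  cyclohexane ring core → C:6 H:12
  (− 2 ring H displaced by substituents)
  + C2H5 → C:2 H:5
  + CF3 → C:1 F:3
Element totals:
  C: 9
  H: 15
  F: 3
Molecular formula: C9H15F3.
DoU = (2C + 2 + N − H − X) / 2 = (2·9 + 2 + 0 − 15 − 3) / 2 = 1.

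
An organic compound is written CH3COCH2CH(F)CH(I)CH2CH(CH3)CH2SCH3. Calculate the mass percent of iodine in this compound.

38.20%

Atom tally by fragment:
  CH3COCH2 → C:3 H:5 O:1
  CH(F) → C:1 H:1 F:1
  CH(I) → C:1 H:1 I:1
  CH2 → C:1 H:2
  CH(CH3) → C:2 H:4
  CH2SCH3 → C:2 H:5 S:1
Element totals:
  C: 10
  H: 18
  F: 1
  I: 1
  O: 1
  S: 1
Molecular formula: C10H18FIOS.
Molar mass = 332.215 g/mol.
Mass from I: 1 × 126.904 = 126.904 g/mol.
%I = 126.904 / 332.215 × 100 = 38.20%.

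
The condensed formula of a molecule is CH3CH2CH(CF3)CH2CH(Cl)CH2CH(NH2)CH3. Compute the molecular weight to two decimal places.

Atom tally by fragment:
  CH3 → C:1 H:3
  CH2 → C:1 H:2
  CH(CF3) → C:2 H:1 F:3
  CH2 → C:1 H:2
  CH(Cl) → C:1 H:1 Cl:1
  CH2 → C:1 H:2
  CH(NH2) → C:1 H:3 N:1
  CH3 → C:1 H:3
Element totals:
  C: 9
  H: 17
  Cl: 1
  F: 3
  N: 1
Molecular formula: C9H17ClF3N.
  M = 9(12.011) + 17(1.008) + 35.45 + 3(18.998) + 14.007
    = 108.099 + 17.136 + 35.450 + 56.994 + 14.007 = 231.686

231.69 g/mol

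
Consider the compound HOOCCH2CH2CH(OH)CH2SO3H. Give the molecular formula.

Element totals:
  C: 5
  H: 10
  O: 6
  S: 1

C5H10O6S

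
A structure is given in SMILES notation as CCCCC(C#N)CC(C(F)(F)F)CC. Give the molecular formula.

Atom tally by fragment:
  CH3 → C:1 H:3
  CH2 → C:1 H:2
  CH2 → C:1 H:2
  CH2 → C:1 H:2
  CH(CN) → C:2 H:1 N:1
  CH2 → C:1 H:2
  CH(CF3) → C:2 H:1 F:3
  CH2 → C:1 H:2
  CH3 → C:1 H:3
Element totals:
  C: 11
  H: 18
  F: 3
  N: 1

C11H18F3N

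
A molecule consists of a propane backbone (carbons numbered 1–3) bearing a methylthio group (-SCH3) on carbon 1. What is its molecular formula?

C4H10S

Atom tally by fragment:
  CH3SCH2 → C:2 H:5 S:1
  CH2 → C:1 H:2
  CH3 → C:1 H:3
Element totals:
  C: 4
  H: 10
  S: 1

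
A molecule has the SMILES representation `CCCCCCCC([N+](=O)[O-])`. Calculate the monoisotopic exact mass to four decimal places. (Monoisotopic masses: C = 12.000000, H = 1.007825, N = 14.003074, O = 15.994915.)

Atom tally by fragment:
  CH3 → C:1 H:3
  CH2 → C:1 H:2
  CH2 → C:1 H:2
  CH2 → C:1 H:2
  CH2 → C:1 H:2
  CH2 → C:1 H:2
  CH2 → C:1 H:2
  CH2NO2 → C:1 H:2 N:1 O:2
Element totals:
  C: 8
  H: 17
  N: 1
  O: 2
Molecular formula: C8H17NO2.
  M = 8(12.0) + 17(1.007825) + 14.003074 + 2(15.994915)
    = 96.000000 + 17.133025 + 14.003074 + 31.989830 = 159.125929

159.1259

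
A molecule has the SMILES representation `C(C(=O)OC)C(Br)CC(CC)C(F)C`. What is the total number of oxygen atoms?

2

Atom tally by fragment:
  CH3OOCCH2 → C:3 H:5 O:2
  CH(Br) → C:1 H:1 Br:1
  CH2 → C:1 H:2
  CH(C2H5) → C:3 H:6
  CH(F) → C:1 H:1 F:1
  CH3 → C:1 H:3
Element totals:
  C: 10
  H: 18
  Br: 1
  F: 1
  O: 2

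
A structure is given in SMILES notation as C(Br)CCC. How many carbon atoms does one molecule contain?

Atom tally by fragment:
  BrCH2 → C:1 H:2 Br:1
  CH2 → C:1 H:2
  CH2 → C:1 H:2
  CH3 → C:1 H:3
Element totals:
  C: 4
  H: 9
  Br: 1

4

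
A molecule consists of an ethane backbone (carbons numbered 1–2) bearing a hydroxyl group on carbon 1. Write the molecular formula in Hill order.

Atom tally by fragment:
  HOCH2 → C:1 H:3 O:1
  CH3 → C:1 H:3
Element totals:
  C: 2
  H: 6
  O: 1

C2H6O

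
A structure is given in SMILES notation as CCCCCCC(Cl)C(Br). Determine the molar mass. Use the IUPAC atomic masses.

Atom tally by fragment:
  CH3 → C:1 H:3
  CH2 → C:1 H:2
  CH2 → C:1 H:2
  CH2 → C:1 H:2
  CH2 → C:1 H:2
  CH2 → C:1 H:2
  CH(Cl) → C:1 H:1 Cl:1
  CH2Br → C:1 H:2 Br:1
Element totals:
  C: 8
  H: 16
  Br: 1
  Cl: 1
Molecular formula: C8H16BrCl.
  M = 8(12.011) + 16(1.008) + 79.904 + 35.45
    = 96.088 + 16.128 + 79.904 + 35.450 = 227.570

227.57 g/mol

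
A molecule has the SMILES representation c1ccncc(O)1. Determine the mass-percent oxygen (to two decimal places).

16.82%

Atom tally by fragment:
  pyridine ring core → C:5 H:5 N:1
  (− 1 ring H displaced by substituents)
  + OH → O:1 H:1
Element totals:
  C: 5
  H: 5
  N: 1
  O: 1
Molecular formula: C5H5NO.
Molar mass = 95.101 g/mol.
Mass from O: 1 × 15.999 = 15.999 g/mol.
%O = 15.999 / 95.101 × 100 = 16.82%.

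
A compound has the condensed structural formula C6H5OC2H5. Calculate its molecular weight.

Atom tally by fragment:
  benzene ring core → C:6 H:6
  (− 1 ring H displaced by substituents)
  + OC2H5 → C:2 H:5 O:1
Element totals:
  C: 8
  H: 10
  O: 1
Molecular formula: C8H10O.
  M = 8(12.011) + 10(1.008) + 15.999
    = 96.088 + 10.080 + 15.999 = 122.167

122.17 g/mol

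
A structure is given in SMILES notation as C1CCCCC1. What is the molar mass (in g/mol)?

Atom tally by fragment:
  cyclohexane ring core → C:6 H:12
Element totals:
  C: 6
  H: 12
Molecular formula: C6H12.
  M = 6(12.011) + 12(1.008)
    = 72.066 + 12.096 = 84.162

84.16 g/mol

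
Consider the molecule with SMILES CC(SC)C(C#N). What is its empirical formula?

Atom tally by fragment:
  CH3 → C:1 H:3
  CH(SCH3) → C:2 H:4 S:1
  CH2CN → C:2 H:2 N:1
Element totals:
  C: 5
  H: 9
  N: 1
  S: 1
Molecular formula: C5H9NS.
gcd of subscripts (5, 9, 1, 1) = 1, so the empirical formula equals the molecular formula.

C5H9NS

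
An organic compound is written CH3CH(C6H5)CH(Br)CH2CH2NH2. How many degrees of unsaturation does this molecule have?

4

Element totals:
  C: 11
  H: 16
  Br: 1
  N: 1
Molecular formula: C11H16BrN.
DoU = (2C + 2 + N − H − X) / 2 = (2·11 + 2 + 1 − 16 − 1) / 2 = 4.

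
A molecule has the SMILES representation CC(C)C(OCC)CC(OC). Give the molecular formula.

Atom tally by fragment:
  CH3 → C:1 H:3
  CH(CH3) → C:2 H:4
  CH(OC2H5) → C:3 H:6 O:1
  CH2 → C:1 H:2
  CH2OCH3 → C:2 H:5 O:1
Element totals:
  C: 9
  H: 20
  O: 2

C9H20O2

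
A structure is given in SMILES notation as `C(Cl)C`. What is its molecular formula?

C2H5Cl

Atom tally by fragment:
  ClCH2 → C:1 H:2 Cl:1
  CH3 → C:1 H:3
Element totals:
  C: 2
  H: 5
  Cl: 1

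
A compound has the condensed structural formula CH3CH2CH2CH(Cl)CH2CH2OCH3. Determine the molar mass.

150.65 g/mol

Element totals:
  C: 7
  H: 15
  Cl: 1
  O: 1
Molecular formula: C7H15ClO.
  M = 7(12.011) + 15(1.008) + 35.45 + 15.999
    = 84.077 + 15.120 + 35.450 + 15.999 = 150.646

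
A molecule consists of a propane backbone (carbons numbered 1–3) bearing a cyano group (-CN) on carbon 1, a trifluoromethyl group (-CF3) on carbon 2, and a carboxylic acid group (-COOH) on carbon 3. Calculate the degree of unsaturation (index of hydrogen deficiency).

Atom tally by fragment:
  NCCH2 → C:2 H:2 N:1
  CH(CF3) → C:2 H:1 F:3
  CH2COOH → C:2 H:3 O:2
Element totals:
  C: 6
  H: 6
  F: 3
  N: 1
  O: 2
Molecular formula: C6H6F3NO2.
DoU = (2C + 2 + N − H − X) / 2 = (2·6 + 2 + 1 − 6 − 3) / 2 = 3.

3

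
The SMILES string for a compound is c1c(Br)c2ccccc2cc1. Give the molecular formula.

Atom tally by fragment:
  naphthalene ring system core → C:10 H:8
  (− 1 ring H displaced by substituents)
  + Br → Br:1
Element totals:
  C: 10
  H: 7
  Br: 1

C10H7Br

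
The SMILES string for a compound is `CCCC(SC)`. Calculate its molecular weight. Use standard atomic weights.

104.21 g/mol

Atom tally by fragment:
  CH3 → C:1 H:3
  CH2 → C:1 H:2
  CH2 → C:1 H:2
  CH2SCH3 → C:2 H:5 S:1
Element totals:
  C: 5
  H: 12
  S: 1
Molecular formula: C5H12S.
  M = 5(12.011) + 12(1.008) + 32.06
    = 60.055 + 12.096 + 32.060 = 104.211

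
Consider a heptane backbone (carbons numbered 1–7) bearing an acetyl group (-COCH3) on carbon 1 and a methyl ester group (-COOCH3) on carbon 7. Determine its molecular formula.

Atom tally by fragment:
  CH3COCH2 → C:3 H:5 O:1
  CH2 → C:1 H:2
  CH2 → C:1 H:2
  CH2 → C:1 H:2
  CH2 → C:1 H:2
  CH2 → C:1 H:2
  CH2COOCH3 → C:3 H:5 O:2
Element totals:
  C: 11
  H: 20
  O: 3

C11H20O3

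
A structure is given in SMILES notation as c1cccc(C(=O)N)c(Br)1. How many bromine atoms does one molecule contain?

1

Atom tally by fragment:
  benzene ring core → C:6 H:6
  (− 2 ring H displaced by substituents)
  + CONH2 → C:1 H:2 O:1 N:1
  + Br → Br:1
Element totals:
  C: 7
  H: 6
  Br: 1
  N: 1
  O: 1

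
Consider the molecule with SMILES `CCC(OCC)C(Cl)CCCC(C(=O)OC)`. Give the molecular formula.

Atom tally by fragment:
  CH3 → C:1 H:3
  CH2 → C:1 H:2
  CH(OC2H5) → C:3 H:6 O:1
  CH(Cl) → C:1 H:1 Cl:1
  CH2 → C:1 H:2
  CH2 → C:1 H:2
  CH2 → C:1 H:2
  CH2COOCH3 → C:3 H:5 O:2
Element totals:
  C: 12
  H: 23
  Cl: 1
  O: 3

C12H23ClO3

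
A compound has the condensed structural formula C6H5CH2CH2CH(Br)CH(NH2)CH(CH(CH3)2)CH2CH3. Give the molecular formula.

C16H26BrN

Element totals:
  C: 16
  H: 26
  Br: 1
  N: 1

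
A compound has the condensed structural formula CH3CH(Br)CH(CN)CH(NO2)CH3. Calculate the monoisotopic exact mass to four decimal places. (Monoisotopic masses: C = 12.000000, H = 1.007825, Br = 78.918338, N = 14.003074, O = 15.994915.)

Element totals:
  C: 6
  H: 9
  Br: 1
  N: 2
  O: 2
Molecular formula: C6H9BrN2O2.
  M = 6(12.0) + 9(1.007825) + 78.918338 + 2(14.003074) + 2(15.994915)
    = 72.000000 + 9.070425 + 78.918338 + 28.006148 + 31.989830 = 219.984741

219.9847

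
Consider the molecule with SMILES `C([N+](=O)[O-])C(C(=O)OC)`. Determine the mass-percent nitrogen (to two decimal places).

Atom tally by fragment:
  O2NCH2 → C:1 H:2 N:1 O:2
  CH2COOCH3 → C:3 H:5 O:2
Element totals:
  C: 4
  H: 7
  N: 1
  O: 4
Molecular formula: C4H7NO4.
Molar mass = 133.103 g/mol.
Mass from N: 1 × 14.007 = 14.007 g/mol.
%N = 14.007 / 133.103 × 100 = 10.52%.

10.52%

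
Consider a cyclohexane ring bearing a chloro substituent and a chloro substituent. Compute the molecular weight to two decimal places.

153.05 g/mol

Atom tally by fragment:
  cyclohexane ring core → C:6 H:12
  (− 2 ring H displaced by substituents)
  + Cl → Cl:1
  + Cl → Cl:1
Element totals:
  C: 6
  H: 10
  Cl: 2
Molecular formula: C6H10Cl2.
  M = 6(12.011) + 10(1.008) + 2(35.45)
    = 72.066 + 10.080 + 70.900 = 153.046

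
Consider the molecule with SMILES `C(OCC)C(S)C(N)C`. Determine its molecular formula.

Atom tally by fragment:
  C2H5OCH2 → C:3 H:7 O:1
  CH(SH) → C:1 H:2 S:1
  CH(NH2) → C:1 H:3 N:1
  CH3 → C:1 H:3
Element totals:
  C: 6
  H: 15
  N: 1
  O: 1
  S: 1

C6H15NOS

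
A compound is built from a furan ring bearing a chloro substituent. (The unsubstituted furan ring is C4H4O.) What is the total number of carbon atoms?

4

Atom tally by fragment:
  furan ring core → C:4 H:4 O:1
  (− 1 ring H displaced by substituents)
  + Cl → Cl:1
Element totals:
  C: 4
  H: 3
  Cl: 1
  O: 1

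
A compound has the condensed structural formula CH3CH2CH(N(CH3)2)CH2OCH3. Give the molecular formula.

C7H17NO

Element totals:
  C: 7
  H: 17
  N: 1
  O: 1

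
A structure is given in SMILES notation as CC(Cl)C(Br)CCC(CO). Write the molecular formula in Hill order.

Atom tally by fragment:
  CH3 → C:1 H:3
  CH(Cl) → C:1 H:1 Cl:1
  CH(Br) → C:1 H:1 Br:1
  CH2 → C:1 H:2
  CH2 → C:1 H:2
  CH2CH2OH → C:2 H:5 O:1
Element totals:
  C: 7
  H: 14
  Br: 1
  Cl: 1
  O: 1

C7H14BrClO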